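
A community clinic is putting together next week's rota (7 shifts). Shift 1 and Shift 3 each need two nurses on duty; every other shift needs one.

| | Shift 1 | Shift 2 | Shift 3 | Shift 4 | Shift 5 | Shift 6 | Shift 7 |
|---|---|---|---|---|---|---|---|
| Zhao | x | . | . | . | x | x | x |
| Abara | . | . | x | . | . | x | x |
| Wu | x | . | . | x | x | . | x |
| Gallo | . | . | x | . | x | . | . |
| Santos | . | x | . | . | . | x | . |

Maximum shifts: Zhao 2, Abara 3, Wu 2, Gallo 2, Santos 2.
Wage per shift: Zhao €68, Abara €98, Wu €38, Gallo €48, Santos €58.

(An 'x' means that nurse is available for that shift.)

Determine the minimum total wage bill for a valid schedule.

Shift 1 can only be covered by Zhao and Wu, so that assignment is forced.
Shift 2 can only be covered by Santos, so that assignment is forced.
Shift 3 can only be covered by Abara and Gallo, so that assignment is forced.
Picking the cheapest available nurse for each shift independently would cost €482, but that ignores the shift limits.
An optimal schedule: Shift 1→Wu+Zhao, Shift 2→Santos, Shift 3→Gallo+Abara, Shift 4→Wu, Shift 5→Gallo, Shift 6→Santos, Shift 7→Zhao.
Total: 38 + 68 + 58 + 48 + 98 + 38 + 48 + 58 + 68 = €522.

€522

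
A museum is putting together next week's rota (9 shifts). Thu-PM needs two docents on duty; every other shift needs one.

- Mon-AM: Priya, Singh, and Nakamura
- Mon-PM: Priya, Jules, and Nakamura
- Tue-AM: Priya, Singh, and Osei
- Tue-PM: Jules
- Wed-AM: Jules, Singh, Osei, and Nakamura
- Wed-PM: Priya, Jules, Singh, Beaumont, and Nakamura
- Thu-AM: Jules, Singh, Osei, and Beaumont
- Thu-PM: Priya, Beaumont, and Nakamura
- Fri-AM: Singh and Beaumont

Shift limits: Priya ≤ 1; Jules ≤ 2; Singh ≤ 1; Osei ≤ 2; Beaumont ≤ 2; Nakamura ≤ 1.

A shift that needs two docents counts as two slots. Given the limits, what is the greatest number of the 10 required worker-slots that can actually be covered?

9

Total capacity across all docents is 1+2+1+2+2+1 = 9, and 10 slots are needed, so at most 9 can be filled.
An assignment achieving 9: Mon-AM→Priya, Mon-PM→Jules, Tue-AM→Osei, Tue-PM→Jules, Wed-AM→Osei, Thu-AM→Beaumont, Thu-PM→Beaumont+Nakamura, Fri-AM→Singh.
Loads: Priya 1/1, Jules 2/2, Singh 1/1, Osei 2/2, Beaumont 2/2, Nakamura 1/1.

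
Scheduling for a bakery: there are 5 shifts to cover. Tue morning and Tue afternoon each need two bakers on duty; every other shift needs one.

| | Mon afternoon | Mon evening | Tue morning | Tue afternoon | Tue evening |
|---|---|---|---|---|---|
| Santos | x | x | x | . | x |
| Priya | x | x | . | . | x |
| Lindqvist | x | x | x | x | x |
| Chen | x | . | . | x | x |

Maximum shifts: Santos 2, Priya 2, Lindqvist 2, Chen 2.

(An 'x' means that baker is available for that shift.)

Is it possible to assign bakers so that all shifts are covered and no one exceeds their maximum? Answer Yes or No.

Yes

Tue morning can only be covered by Santos and Lindqvist, so that assignment is forced.
Tue afternoon can only be covered by Lindqvist and Chen, so that assignment is forced.
One valid schedule: Mon afternoon→Priya, Mon evening→Santos, Tue morning→Santos+Lindqvist, Tue afternoon→Lindqvist+Chen, Tue evening→Priya.
Loads: Santos 2/2, Priya 2/2, Lindqvist 2/2, Chen 1/2 — all within limits.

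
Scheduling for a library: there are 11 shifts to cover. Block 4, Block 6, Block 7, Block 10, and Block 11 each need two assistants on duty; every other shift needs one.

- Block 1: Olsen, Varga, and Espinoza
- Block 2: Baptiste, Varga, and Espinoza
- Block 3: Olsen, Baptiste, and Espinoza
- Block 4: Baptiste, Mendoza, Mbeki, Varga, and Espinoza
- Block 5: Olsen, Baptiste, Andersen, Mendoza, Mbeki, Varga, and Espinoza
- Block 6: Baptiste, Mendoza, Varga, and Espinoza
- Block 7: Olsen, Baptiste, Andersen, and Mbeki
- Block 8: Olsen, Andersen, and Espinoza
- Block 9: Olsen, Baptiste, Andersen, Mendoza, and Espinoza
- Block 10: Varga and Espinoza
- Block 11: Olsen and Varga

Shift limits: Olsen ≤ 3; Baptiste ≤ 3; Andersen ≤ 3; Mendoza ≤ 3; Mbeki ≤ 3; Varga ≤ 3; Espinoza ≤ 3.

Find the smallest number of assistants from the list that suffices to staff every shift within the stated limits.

6

16 slots to fill and no one can take more than 3, so at least ⌈16/3⌉ = 6 assistants are needed.
Olsen, Baptiste, Andersen, Mendoza, Varga, and Espinoza alone can cover everything: Block 1→Olsen, Block 2→Baptiste, Block 3→Olsen, Block 4→Mendoza+Varga, Block 5→Andersen, Block 6→Mendoza+Espinoza, Block 7→Baptiste+Andersen, Block 8→Andersen, Block 9→Baptiste, Block 10→Varga+Espinoza, Block 11→Olsen+Varga.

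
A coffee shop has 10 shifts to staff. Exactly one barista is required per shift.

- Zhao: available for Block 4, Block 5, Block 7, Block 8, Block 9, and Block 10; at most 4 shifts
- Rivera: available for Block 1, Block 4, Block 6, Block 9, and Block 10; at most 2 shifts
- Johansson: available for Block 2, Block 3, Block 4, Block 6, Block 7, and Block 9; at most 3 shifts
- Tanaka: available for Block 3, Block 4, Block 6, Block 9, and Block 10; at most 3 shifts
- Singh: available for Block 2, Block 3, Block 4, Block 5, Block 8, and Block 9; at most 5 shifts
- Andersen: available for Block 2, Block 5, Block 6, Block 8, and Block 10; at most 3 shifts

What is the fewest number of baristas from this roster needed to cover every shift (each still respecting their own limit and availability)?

3

10 slots to fill and no one can take more than 5, so at least ⌈10/5⌉ = 2 baristas are needed.
Any 2 baristas together have capacity at most 5+4 = 9 < 10 slots, so 2 can never suffice.
Zhao, Rivera, and Singh alone can cover everything: Block 1→Rivera, Block 2→Singh, Block 3→Singh, Block 4→Singh, Block 5→Zhao, Block 6→Rivera, Block 7→Zhao, Block 8→Zhao, Block 9→Singh, Block 10→Zhao.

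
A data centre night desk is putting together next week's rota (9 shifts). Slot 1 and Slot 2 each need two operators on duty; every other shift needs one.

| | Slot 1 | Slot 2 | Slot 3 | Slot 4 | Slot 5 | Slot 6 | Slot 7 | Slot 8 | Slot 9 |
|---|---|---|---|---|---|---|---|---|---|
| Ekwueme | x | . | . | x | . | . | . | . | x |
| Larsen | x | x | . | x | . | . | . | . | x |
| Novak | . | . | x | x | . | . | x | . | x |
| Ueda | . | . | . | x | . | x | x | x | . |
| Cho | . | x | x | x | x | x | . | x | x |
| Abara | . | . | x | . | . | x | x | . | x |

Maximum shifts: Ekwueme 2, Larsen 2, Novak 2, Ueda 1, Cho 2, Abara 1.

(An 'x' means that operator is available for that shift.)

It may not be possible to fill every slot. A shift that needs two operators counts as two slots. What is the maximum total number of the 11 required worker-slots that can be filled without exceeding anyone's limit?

10

Total capacity across all operators is 2+2+2+1+2+1 = 10, and 11 slots are needed, so at most 10 can be filled.
An assignment achieving 10: Slot 1→Ekwueme+Larsen, Slot 2→Larsen+Cho, Slot 3→Novak, Slot 4→Ekwueme, Slot 5→Cho, Slot 6→Abara, Slot 7→Novak, Slot 8→Ueda.
Loads: Ekwueme 2/2, Larsen 2/2, Novak 2/2, Ueda 1/1, Cho 2/2, Abara 1/1.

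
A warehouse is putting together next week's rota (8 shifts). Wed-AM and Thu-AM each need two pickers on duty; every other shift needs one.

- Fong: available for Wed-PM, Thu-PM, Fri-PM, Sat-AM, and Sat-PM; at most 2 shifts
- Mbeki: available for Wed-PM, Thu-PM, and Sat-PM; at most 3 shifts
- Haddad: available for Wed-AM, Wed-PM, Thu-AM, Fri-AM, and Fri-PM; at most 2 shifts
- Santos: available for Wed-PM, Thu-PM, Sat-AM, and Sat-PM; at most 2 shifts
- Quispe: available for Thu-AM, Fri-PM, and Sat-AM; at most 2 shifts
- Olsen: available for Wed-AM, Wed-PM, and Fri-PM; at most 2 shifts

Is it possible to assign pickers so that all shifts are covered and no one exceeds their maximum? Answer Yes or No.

No

Total capacity is 13 and 10 slots are needed, so capacity alone doesn't rule it out.
Shifts {Wed-AM, Thu-AM, Fri-AM} need 5 worker-slots in total, but the pickers available for any of those shifts (Haddad, Quispe, and Olsen) can supply at most 4 among them. So no valid schedule exists.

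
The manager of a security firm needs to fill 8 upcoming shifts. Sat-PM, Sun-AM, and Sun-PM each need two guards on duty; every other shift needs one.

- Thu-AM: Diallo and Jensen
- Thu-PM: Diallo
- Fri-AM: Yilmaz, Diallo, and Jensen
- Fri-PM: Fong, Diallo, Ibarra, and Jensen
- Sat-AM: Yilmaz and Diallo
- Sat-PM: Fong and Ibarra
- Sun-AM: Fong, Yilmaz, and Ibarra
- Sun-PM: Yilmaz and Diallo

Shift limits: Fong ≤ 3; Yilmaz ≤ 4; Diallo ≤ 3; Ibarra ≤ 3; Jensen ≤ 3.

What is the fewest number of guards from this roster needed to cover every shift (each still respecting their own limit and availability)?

4

11 slots to fill and no one can take more than 4, so at least ⌈11/4⌉ = 3 guards are needed.
Any 3 guards together have capacity at most 4+3+3 = 10 < 11 slots, so 3 can never suffice.
Fong, Yilmaz, Diallo, and Ibarra alone can cover everything: Thu-AM→Diallo, Thu-PM→Diallo, Fri-AM→Yilmaz, Fri-PM→Fong, Sat-AM→Yilmaz, Sat-PM→Fong+Ibarra, Sun-AM→Fong+Yilmaz, Sun-PM→Yilmaz+Diallo.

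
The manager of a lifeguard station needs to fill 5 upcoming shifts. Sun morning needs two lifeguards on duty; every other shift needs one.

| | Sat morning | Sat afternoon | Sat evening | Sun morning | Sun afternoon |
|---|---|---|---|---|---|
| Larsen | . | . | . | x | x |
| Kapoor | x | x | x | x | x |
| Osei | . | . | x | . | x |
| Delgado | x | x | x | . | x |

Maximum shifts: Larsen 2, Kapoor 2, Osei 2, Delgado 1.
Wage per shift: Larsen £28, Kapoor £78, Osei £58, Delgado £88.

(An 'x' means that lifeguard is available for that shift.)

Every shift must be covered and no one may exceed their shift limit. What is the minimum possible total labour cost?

£358

Sun morning can only be covered by Larsen and Kapoor, so that assignment is forced.
Picking the cheapest available lifeguard for each shift independently would cost £348, but that ignores the shift limits.
An optimal schedule: Sat morning→Kapoor, Sat afternoon→Delgado, Sat evening→Osei, Sun morning→Larsen+Kapoor, Sun afternoon→Larsen.
Total: 78 + 88 + 58 + 28 + 78 + 28 = £358.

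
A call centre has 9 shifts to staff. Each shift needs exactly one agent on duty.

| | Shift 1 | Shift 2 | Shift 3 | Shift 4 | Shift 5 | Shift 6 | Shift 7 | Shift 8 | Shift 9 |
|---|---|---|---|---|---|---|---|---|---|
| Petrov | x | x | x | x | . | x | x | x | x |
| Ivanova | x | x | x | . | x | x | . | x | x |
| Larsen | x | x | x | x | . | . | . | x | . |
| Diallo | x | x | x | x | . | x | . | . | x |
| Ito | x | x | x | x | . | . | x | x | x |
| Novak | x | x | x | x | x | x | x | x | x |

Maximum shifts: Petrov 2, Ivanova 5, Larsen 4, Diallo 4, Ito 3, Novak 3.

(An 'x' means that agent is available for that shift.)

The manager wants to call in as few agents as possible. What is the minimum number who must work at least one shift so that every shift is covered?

9 slots to fill and no one can take more than 5, so at least ⌈9/5⌉ = 2 agents are needed.
No set of 2 agents can cover every shift (each such set leaves at least one shift with no one available or exceeds a cap).
Petrov, Ivanova, and Larsen alone can cover everything: Shift 1→Ivanova, Shift 2→Ivanova, Shift 3→Larsen, Shift 4→Petrov, Shift 5→Ivanova, Shift 6→Ivanova, Shift 7→Petrov, Shift 8→Larsen, Shift 9→Ivanova.

3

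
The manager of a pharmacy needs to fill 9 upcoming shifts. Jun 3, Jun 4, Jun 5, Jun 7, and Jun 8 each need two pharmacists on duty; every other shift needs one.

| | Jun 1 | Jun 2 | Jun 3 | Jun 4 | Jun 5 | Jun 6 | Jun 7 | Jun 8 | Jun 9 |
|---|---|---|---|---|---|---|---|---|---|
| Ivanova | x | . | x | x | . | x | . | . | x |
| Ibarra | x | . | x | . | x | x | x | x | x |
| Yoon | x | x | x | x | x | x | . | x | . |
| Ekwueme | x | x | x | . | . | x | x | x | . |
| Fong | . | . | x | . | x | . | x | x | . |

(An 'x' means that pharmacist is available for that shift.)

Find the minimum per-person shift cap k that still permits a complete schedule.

With 5 pharmacists and 14 worker-slots to fill, someone must work at least ⌈14/5⌉ = 3 shifts, so k ≥ 3.
k = 3 works: Jun 1→Ivanova, Jun 2→Yoon, Jun 3→Ekwueme+Fong, Jun 4→Ivanova+Yoon, Jun 5→Ibarra+Yoon, Jun 6→Ibarra, Jun 7→Ibarra+Ekwueme, Jun 8→Ekwueme+Fong, Jun 9→Ivanova.
Loads: Ivanova 3, Ibarra 3, Yoon 3, Ekwueme 3, Fong 2 — all ≤ 3.

3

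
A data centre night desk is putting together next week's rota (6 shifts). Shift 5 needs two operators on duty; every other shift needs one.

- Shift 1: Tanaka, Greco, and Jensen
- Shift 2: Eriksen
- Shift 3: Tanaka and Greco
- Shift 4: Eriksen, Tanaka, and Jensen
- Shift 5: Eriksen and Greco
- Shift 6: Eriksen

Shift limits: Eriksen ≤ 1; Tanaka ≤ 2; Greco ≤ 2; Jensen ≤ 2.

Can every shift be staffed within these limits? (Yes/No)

No

Total capacity is 7 and 7 slots are needed, so capacity alone doesn't rule it out.
Shifts {Shift 2, Shift 5} need 3 worker-slots in total, but the operators available for any of those shifts (Eriksen and Greco) can supply at most 2 among them. So no valid schedule exists.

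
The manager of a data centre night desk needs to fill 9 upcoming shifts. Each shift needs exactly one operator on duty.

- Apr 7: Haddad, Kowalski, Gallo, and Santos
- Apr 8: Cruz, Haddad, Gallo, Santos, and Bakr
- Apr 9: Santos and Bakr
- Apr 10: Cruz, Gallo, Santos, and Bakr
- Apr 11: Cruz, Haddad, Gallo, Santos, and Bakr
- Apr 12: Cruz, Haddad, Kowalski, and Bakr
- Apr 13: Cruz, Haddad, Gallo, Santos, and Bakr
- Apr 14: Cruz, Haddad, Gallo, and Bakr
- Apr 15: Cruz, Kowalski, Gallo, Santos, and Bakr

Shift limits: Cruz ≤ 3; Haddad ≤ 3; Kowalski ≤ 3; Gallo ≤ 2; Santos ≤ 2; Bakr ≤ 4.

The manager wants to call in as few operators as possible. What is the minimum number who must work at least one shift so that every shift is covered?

9 slots to fill and no one can take more than 4, so at least ⌈9/4⌉ = 3 operators are needed.
Cruz, Haddad, and Bakr alone can cover everything: Apr 7→Haddad, Apr 8→Cruz, Apr 9→Bakr, Apr 10→Cruz, Apr 11→Haddad, Apr 12→Haddad, Apr 13→Bakr, Apr 14→Bakr, Apr 15→Cruz.

3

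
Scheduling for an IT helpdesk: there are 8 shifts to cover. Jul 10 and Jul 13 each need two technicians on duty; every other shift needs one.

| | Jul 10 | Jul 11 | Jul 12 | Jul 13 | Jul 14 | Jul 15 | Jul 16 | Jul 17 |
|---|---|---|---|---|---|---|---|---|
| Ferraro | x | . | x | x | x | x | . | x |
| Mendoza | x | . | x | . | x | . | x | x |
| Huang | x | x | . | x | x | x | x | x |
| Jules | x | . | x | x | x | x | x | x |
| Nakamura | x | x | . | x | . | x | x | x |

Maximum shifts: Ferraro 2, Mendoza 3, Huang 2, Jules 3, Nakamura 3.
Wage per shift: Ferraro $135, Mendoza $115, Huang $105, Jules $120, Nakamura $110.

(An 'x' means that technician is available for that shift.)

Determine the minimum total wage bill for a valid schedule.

Picking the cheapest available technician for each shift independently would cost $1070, but that ignores the shift limits.
An optimal schedule: Jul 10→Mendoza+Jules, Jul 11→Huang, Jul 12→Mendoza, Jul 13→Nakamura+Jules, Jul 14→Huang, Jul 15→Nakamura, Jul 16→Nakamura, Jul 17→Mendoza.
Total: 115 + 120 + 105 + 115 + 110 + 120 + 105 + 110 + 110 + 115 = $1125.

$1125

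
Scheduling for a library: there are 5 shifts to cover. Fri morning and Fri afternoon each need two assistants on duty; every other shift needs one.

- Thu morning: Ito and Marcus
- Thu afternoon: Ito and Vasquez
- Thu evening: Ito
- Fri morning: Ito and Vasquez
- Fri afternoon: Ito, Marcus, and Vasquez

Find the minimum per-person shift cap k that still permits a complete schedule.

With 3 assistants and 7 worker-slots to fill, someone must work at least ⌈7/3⌉ = 3 shifts, so k ≥ 3.
k = 3 works: Thu morning→Ito, Thu afternoon→Vasquez, Thu evening→Ito, Fri morning→Ito+Vasquez, Fri afternoon→Marcus+Vasquez.
Loads: Ito 3, Marcus 1, Vasquez 3 — all ≤ 3.

3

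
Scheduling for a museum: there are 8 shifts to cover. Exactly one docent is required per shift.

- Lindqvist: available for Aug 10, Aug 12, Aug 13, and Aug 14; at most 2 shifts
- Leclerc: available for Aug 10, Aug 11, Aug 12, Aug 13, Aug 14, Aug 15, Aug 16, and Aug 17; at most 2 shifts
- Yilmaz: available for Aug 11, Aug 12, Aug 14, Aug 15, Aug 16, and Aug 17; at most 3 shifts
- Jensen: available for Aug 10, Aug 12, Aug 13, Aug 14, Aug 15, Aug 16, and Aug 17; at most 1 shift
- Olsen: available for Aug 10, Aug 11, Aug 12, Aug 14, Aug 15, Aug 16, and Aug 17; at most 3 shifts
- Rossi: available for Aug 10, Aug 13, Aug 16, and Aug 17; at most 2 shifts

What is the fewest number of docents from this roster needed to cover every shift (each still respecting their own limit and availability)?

8 slots to fill and no one can take more than 3, so at least ⌈8/3⌉ = 3 docents are needed.
Lindqvist, Yilmaz, and Olsen alone can cover everything: Aug 10→Lindqvist, Aug 11→Yilmaz, Aug 12→Olsen, Aug 13→Lindqvist, Aug 14→Olsen, Aug 15→Yilmaz, Aug 16→Yilmaz, Aug 17→Olsen.

3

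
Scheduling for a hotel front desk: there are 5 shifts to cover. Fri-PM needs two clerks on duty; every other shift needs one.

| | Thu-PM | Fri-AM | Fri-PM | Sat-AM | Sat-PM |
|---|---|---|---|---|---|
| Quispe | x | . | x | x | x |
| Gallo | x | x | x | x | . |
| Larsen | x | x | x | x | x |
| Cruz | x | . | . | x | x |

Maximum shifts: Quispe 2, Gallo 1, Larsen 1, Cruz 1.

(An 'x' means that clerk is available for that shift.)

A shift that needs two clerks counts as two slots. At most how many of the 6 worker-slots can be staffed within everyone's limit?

Total capacity across all clerks is 2+1+1+1 = 5, and 6 slots are needed, so at most 5 can be filled.
An assignment achieving 5: Thu-PM→Cruz, Fri-AM→Gallo, Fri-PM→Quispe+Larsen, Sat-PM→Quispe.
Loads: Quispe 2/2, Gallo 1/1, Larsen 1/1, Cruz 1/1.

5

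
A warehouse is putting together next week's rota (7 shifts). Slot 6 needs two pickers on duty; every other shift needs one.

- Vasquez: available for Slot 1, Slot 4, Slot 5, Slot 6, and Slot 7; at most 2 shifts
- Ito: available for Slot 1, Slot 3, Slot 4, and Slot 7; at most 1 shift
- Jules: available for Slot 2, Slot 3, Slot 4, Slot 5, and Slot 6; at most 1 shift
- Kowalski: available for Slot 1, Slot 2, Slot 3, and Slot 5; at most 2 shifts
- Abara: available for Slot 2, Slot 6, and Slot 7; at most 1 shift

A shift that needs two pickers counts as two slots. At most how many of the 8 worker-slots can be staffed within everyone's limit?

Total capacity across all pickers is 2+1+1+2+1 = 7, and 8 slots are needed, so at most 7 can be filled.
An assignment achieving 7: Slot 1→Vasquez, Slot 2→Jules, Slot 3→Kowalski, Slot 4→Vasquez, Slot 5→Kowalski, Slot 6→Abara, Slot 7→Ito.
Loads: Vasquez 2/2, Ito 1/1, Jules 1/1, Kowalski 2/2, Abara 1/1.

7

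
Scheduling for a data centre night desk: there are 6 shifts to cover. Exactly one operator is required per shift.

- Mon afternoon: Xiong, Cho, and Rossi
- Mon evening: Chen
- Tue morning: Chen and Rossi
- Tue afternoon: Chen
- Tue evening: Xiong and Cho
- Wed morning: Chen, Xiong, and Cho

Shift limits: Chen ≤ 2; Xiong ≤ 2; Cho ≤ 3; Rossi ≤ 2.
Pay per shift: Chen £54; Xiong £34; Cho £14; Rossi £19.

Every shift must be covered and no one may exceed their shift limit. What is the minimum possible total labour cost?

Mon evening can only be covered by Chen, so that assignment is forced.
Tue afternoon can only be covered by Chen, so that assignment is forced.
Picking the cheapest available operator for each shift independently would cost £169, and that bound is achievable.
An optimal schedule: Mon afternoon→Cho, Mon evening→Chen, Tue morning→Rossi, Tue afternoon→Chen, Tue evening→Cho, Wed morning→Cho.
Total: 14 + 54 + 19 + 54 + 14 + 14 = £169.

£169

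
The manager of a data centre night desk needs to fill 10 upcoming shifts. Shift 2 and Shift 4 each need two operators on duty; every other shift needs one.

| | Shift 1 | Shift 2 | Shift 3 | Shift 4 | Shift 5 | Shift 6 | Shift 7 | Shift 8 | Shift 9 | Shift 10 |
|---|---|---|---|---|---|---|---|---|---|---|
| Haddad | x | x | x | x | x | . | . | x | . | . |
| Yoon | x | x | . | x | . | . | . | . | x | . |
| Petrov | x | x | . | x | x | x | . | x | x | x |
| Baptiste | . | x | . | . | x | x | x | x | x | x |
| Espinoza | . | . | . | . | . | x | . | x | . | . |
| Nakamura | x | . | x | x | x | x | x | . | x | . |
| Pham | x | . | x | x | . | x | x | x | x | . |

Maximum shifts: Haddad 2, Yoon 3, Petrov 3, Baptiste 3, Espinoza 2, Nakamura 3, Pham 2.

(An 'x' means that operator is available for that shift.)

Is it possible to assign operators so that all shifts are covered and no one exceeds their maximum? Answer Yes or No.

One valid schedule: Shift 1→Yoon, Shift 2→Yoon+Baptiste, Shift 3→Haddad, Shift 4→Nakamura+Pham, Shift 5→Haddad, Shift 6→Petrov, Shift 7→Baptiste, Shift 8→Petrov, Shift 9→Yoon, Shift 10→Petrov.
Loads: Haddad 2/2, Yoon 3/3, Petrov 3/3, Baptiste 2/3, Espinoza 0/2, Nakamura 1/3, Pham 1/2 — all within limits.

Yes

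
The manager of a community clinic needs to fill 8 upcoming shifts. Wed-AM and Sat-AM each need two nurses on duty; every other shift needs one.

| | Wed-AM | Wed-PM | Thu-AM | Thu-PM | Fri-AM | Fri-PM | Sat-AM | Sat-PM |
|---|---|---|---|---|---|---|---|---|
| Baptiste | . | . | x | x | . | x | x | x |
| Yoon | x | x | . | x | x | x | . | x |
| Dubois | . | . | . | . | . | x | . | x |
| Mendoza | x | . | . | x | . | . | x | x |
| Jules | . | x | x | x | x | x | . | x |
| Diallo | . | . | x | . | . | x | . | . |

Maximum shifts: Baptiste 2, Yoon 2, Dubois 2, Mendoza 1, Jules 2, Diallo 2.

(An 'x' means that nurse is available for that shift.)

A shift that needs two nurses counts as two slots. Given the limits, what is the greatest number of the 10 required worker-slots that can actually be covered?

9

Total capacity across all nurses is 2+2+2+1+2+2 = 11, and 10 slots are needed, so at most 10 can be filled.
Shifts {Wed-AM, Sat-AM} need 4 slots but only Baptiste, Yoon, and Mendoza are available for them, supplying at most 3 — so at least 1 slot must go unfilled.
An assignment achieving 9: Wed-AM→Yoon+Mendoza, Wed-PM→Yoon, Thu-AM→Baptiste, Thu-PM→Jules, Fri-AM→Jules, Fri-PM→Dubois, Sat-AM→Baptiste, Sat-PM→Dubois.
Loads: Baptiste 2/2, Yoon 2/2, Dubois 2/2, Mendoza 1/1, Jules 2/2, Diallo 0/2.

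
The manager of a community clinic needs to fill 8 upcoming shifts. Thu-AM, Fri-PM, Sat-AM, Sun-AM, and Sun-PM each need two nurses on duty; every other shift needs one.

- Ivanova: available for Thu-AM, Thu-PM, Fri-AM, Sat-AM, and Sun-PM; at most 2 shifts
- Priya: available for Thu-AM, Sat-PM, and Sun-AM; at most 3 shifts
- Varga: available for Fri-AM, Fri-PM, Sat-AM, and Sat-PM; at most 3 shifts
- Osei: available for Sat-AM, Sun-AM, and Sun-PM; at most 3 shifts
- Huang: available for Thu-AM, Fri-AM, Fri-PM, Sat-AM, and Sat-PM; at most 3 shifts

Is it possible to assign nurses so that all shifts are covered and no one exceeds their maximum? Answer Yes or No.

Yes

Thu-PM can only be covered by Ivanova, so that assignment is forced.
Fri-PM can only be covered by Varga and Huang, so that assignment is forced.
Sun-AM can only be covered by Priya and Osei, so that assignment is forced.
One valid schedule: Thu-AM→Priya+Huang, Thu-PM→Ivanova, Fri-AM→Varga, Fri-PM→Varga+Huang, Sat-AM→Varga+Osei, Sat-PM→Priya, Sun-AM→Priya+Osei, Sun-PM→Ivanova+Osei.
Loads: Ivanova 2/2, Priya 3/3, Varga 3/3, Osei 3/3, Huang 2/3 — all within limits.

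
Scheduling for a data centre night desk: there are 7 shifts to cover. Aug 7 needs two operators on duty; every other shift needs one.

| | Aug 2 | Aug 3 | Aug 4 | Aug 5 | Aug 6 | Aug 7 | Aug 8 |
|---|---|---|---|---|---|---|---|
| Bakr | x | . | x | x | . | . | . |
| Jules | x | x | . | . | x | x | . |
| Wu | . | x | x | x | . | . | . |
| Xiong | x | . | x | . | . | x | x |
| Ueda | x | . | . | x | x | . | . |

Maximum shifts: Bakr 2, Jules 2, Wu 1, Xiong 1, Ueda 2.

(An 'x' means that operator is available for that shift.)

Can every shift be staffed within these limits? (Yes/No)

No

Total capacity is 8 and 8 slots are needed, so capacity alone doesn't rule it out.
Shifts {Aug 7, Aug 8} need 3 worker-slots in total, but the operators available for any of those shifts (Jules and Xiong) can supply at most 2 among them. So no valid schedule exists.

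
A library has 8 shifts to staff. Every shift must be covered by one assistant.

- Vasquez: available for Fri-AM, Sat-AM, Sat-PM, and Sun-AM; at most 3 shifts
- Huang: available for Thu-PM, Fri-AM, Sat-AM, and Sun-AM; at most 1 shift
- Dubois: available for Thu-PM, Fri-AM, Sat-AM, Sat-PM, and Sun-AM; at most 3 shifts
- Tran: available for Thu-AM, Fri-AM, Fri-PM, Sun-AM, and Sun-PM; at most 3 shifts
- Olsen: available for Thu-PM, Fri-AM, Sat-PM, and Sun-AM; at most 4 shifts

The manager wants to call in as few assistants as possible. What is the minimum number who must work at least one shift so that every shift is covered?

3

8 slots to fill and no one can take more than 4, so at least ⌈8/4⌉ = 2 assistants are needed.
Any 2 assistants together have capacity at most 4+3 = 7 < 8 slots, so 2 can never suffice.
Vasquez, Dubois, and Tran alone can cover everything: Thu-AM→Tran, Thu-PM→Dubois, Fri-AM→Vasquez, Fri-PM→Tran, Sat-AM→Vasquez, Sat-PM→Vasquez, Sun-AM→Dubois, Sun-PM→Tran.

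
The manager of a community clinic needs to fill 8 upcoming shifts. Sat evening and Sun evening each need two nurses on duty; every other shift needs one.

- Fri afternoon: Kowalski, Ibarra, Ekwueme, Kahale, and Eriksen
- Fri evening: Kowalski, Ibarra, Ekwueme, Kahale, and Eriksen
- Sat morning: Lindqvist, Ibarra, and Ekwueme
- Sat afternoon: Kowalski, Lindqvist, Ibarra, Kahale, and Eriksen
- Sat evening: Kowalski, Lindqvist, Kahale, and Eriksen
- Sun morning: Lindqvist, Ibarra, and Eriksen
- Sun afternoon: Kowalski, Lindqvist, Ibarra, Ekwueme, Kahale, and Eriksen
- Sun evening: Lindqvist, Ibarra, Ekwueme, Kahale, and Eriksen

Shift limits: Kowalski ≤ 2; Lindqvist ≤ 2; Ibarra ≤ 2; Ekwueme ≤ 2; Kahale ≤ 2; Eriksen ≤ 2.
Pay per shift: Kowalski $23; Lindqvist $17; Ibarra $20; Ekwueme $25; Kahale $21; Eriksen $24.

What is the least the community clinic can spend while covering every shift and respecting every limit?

Picking the cheapest available nurse for each shift independently would cost $183, but that ignores the shift limits.
An optimal schedule: Fri afternoon→Ibarra, Fri evening→Ibarra, Sat morning→Lindqvist, Sat afternoon→Kahale, Sat evening→Kowalski+Eriksen, Sun morning→Lindqvist, Sun afternoon→Kowalski, Sun evening→Kahale+Eriksen.
Total: 20 + 20 + 17 + 21 + 23 + 24 + 17 + 23 + 21 + 24 = $210.

$210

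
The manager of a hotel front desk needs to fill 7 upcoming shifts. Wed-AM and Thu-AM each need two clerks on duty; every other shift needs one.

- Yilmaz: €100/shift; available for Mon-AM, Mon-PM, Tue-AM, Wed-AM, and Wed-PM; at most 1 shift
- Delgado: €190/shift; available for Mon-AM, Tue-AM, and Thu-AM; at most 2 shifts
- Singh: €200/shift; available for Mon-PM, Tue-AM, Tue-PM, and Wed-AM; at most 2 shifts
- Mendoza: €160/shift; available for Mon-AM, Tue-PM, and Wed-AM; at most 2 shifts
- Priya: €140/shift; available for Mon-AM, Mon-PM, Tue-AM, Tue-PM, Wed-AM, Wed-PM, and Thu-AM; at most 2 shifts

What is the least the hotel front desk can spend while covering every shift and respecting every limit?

€1480

Thu-AM can only be covered by Delgado and Priya, so that assignment is forced.
Picking the cheapest available clerk for each shift independently would cost €1110, but that ignores the shift limits.
An optimal schedule: Mon-AM→Mendoza, Mon-PM→Singh, Tue-AM→Delgado, Tue-PM→Singh, Wed-AM→Mendoza+Priya, Wed-PM→Yilmaz, Thu-AM→Delgado+Priya.
Total: 160 + 200 + 190 + 200 + 160 + 140 + 100 + 190 + 140 = €1480.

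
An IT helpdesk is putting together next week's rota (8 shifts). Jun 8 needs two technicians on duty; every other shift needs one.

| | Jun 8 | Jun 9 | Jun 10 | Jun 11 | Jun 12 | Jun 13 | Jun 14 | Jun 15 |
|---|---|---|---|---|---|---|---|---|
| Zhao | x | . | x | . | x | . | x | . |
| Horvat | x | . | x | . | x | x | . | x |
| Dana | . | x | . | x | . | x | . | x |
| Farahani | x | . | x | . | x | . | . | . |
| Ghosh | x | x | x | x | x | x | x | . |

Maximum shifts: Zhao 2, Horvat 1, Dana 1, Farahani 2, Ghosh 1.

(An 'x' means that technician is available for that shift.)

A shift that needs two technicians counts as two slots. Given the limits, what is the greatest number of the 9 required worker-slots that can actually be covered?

Total capacity across all technicians is 2+1+1+2+1 = 7, and 9 slots are needed, so at most 7 can be filled.
An assignment achieving 7: Jun 8→Zhao+Farahani, Jun 9→Dana, Jun 10→Farahani, Jun 11→Ghosh, Jun 14→Zhao, Jun 15→Horvat.
Loads: Zhao 2/2, Horvat 1/1, Dana 1/1, Farahani 2/2, Ghosh 1/1.

7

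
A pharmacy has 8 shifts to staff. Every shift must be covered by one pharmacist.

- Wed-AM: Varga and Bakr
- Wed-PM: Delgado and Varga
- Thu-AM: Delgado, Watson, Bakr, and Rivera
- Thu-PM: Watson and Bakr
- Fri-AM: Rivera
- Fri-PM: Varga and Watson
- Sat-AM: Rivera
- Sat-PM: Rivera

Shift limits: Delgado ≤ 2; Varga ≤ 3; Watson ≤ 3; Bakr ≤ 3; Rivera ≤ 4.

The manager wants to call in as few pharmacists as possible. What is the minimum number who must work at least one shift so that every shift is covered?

3

8 slots to fill and no one can take more than 4, so at least ⌈8/4⌉ = 2 pharmacists are needed.
Any 2 pharmacists together have capacity at most 4+3 = 7 < 8 slots, so 2 can never suffice.
Varga, Watson, and Rivera alone can cover everything: Wed-AM→Varga, Wed-PM→Varga, Thu-AM→Watson, Thu-PM→Watson, Fri-AM→Rivera, Fri-PM→Varga, Sat-AM→Rivera, Sat-PM→Rivera.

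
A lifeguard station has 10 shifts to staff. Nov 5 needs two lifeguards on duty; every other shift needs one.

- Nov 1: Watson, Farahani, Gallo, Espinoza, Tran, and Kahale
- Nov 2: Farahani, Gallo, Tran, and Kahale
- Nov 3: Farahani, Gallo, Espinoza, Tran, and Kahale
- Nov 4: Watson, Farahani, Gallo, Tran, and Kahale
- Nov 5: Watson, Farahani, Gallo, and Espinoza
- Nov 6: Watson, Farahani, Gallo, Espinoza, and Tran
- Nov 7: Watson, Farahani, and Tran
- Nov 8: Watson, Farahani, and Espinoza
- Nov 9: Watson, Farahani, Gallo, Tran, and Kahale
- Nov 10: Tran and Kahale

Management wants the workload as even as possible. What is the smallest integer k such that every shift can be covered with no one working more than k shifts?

2

With 6 lifeguards and 11 worker-slots to fill, someone must work at least ⌈11/6⌉ = 2 shifts, so k ≥ 2.
k = 2 works: Nov 1→Kahale, Nov 2→Farahani, Nov 3→Farahani, Nov 4→Gallo, Nov 5→Gallo+Espinoza, Nov 6→Espinoza, Nov 7→Watson, Nov 8→Watson, Nov 9→Tran, Nov 10→Tran.
Loads: Watson 2, Farahani 2, Gallo 2, Espinoza 2, Tran 2, Kahale 1 — all ≤ 2.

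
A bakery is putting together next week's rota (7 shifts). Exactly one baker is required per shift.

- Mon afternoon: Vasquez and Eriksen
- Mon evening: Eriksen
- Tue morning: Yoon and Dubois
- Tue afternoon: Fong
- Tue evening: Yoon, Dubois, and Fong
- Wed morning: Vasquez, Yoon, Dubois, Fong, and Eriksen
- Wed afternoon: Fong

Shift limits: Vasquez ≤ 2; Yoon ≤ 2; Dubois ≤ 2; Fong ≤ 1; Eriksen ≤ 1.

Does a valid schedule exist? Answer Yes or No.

No

Total capacity is 8 and 7 slots are needed, so capacity alone doesn't rule it out.
Shifts {Tue afternoon, Wed afternoon} need 2 worker-slots in total, but the bakers available for any of those shifts (Fong) can supply at most 1 among them. So no valid schedule exists.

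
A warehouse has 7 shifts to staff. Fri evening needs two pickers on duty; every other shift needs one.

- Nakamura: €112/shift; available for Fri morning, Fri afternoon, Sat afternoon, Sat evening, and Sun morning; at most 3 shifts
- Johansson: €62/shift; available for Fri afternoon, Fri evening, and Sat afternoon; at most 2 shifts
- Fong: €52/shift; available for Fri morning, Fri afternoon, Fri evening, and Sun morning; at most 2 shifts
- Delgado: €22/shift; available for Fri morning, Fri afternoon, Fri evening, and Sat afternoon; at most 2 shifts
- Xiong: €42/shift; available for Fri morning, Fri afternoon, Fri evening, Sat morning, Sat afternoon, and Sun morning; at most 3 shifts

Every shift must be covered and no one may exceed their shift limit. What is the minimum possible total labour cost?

Sat morning can only be covered by Xiong, so that assignment is forced.
Sat evening can only be covered by Nakamura, so that assignment is forced.
Picking the cheapest available picker for each shift independently would cost €326, but that ignores the shift limits.
An optimal schedule: Fri morning→Delgado, Fri afternoon→Fong, Fri evening→Xiong+Fong, Sat morning→Xiong, Sat afternoon→Delgado, Sat evening→Nakamura, Sun morning→Xiong.
Total: 22 + 52 + 42 + 52 + 42 + 22 + 112 + 42 = €386.

€386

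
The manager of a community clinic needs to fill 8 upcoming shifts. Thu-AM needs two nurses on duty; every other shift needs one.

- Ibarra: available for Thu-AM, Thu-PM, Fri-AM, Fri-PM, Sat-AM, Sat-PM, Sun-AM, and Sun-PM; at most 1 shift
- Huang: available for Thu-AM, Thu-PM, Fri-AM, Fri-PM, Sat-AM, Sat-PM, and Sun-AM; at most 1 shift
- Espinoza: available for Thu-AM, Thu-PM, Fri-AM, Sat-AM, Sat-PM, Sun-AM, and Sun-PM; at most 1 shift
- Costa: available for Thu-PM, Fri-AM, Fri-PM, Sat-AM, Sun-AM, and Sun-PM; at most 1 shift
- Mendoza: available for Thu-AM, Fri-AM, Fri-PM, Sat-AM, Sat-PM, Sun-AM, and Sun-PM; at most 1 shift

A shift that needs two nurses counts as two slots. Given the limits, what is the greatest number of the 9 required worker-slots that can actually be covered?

Total capacity across all nurses is 1+1+1+1+1 = 5, and 9 slots are needed, so at most 5 can be filled.
An assignment achieving 5: Thu-AM→Ibarra+Huang, Thu-PM→Espinoza, Fri-PM→Costa, Sat-PM→Mendoza.
Loads: Ibarra 1/1, Huang 1/1, Espinoza 1/1, Costa 1/1, Mendoza 1/1.

5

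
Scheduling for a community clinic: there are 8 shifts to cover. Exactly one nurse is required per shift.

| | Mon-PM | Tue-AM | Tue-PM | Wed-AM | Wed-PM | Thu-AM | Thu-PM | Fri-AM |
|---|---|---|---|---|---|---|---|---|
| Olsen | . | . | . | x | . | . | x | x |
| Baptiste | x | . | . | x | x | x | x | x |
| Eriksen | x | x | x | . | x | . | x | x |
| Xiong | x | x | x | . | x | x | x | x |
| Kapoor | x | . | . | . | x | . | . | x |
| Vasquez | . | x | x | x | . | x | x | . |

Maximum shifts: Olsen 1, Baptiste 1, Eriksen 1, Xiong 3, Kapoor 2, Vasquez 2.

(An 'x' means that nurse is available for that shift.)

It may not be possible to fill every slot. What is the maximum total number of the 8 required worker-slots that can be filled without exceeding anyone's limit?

Total capacity across all nurses is 1+1+1+3+2+2 = 10, and 8 slots are needed, so at most 8 can be filled.
An assignment achieving 8: Mon-PM→Xiong, Tue-AM→Eriksen, Tue-PM→Xiong, Wed-AM→Olsen, Wed-PM→Xiong, Thu-AM→Baptiste, Thu-PM→Vasquez, Fri-AM→Kapoor.
Loads: Olsen 1/1, Baptiste 1/1, Eriksen 1/1, Xiong 3/3, Kapoor 1/2, Vasquez 1/2.

8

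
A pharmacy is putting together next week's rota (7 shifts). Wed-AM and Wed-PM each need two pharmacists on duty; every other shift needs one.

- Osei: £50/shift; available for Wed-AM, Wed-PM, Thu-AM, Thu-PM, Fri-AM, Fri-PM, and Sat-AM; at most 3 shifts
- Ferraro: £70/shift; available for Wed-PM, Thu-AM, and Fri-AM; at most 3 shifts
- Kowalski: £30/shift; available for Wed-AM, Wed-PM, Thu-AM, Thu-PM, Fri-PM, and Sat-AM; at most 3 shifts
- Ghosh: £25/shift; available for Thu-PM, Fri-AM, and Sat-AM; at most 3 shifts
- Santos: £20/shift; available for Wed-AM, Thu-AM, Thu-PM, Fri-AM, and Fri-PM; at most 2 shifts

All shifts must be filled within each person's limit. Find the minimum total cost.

Picking the cheapest available pharmacist for each shift independently would cost £235, but that ignores the shift limits.
An optimal schedule: Wed-AM→Santos+Kowalski, Wed-PM→Kowalski+Osei, Thu-AM→Kowalski, Thu-PM→Ghosh, Fri-AM→Ghosh, Fri-PM→Santos, Sat-AM→Ghosh.
Total: 20 + 30 + 30 + 50 + 30 + 25 + 25 + 20 + 25 = £255.

£255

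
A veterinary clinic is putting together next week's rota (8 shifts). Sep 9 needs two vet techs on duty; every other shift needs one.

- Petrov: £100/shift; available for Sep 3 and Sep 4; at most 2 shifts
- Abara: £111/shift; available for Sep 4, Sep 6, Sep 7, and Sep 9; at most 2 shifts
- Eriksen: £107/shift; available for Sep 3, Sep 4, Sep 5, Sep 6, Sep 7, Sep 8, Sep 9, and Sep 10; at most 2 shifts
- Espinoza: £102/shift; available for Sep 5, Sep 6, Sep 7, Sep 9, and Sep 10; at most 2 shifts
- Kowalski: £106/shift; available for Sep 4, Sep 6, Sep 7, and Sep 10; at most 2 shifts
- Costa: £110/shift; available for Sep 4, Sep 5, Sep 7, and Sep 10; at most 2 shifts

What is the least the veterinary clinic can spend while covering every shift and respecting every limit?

£940

Sep 8 can only be covered by Eriksen, so that assignment is forced.
Picking the cheapest available vet tech for each shift independently would cost £924, but that ignores the shift limits.
An optimal schedule: Sep 3→Petrov, Sep 4→Petrov, Sep 5→Espinoza, Sep 6→Kowalski, Sep 7→Costa, Sep 8→Eriksen, Sep 9→Espinoza+Eriksen, Sep 10→Kowalski.
Total: 100 + 100 + 102 + 106 + 110 + 107 + 102 + 107 + 106 = £940.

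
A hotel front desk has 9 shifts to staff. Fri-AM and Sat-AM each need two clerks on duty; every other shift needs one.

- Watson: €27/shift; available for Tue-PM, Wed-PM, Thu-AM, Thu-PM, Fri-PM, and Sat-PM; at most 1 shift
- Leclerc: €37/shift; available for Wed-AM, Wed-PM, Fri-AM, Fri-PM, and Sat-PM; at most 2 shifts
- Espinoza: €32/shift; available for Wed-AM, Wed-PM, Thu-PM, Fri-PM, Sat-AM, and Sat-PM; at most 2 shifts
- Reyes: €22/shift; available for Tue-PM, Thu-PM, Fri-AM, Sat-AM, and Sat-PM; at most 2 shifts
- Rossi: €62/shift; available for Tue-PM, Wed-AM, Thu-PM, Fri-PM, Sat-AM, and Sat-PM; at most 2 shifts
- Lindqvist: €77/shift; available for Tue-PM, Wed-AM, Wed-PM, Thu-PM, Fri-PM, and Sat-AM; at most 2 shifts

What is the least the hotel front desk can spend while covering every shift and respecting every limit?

€487

Thu-AM can only be covered by Watson, so that assignment is forced.
Fri-AM can only be covered by Leclerc and Reyes, so that assignment is forced.
Picking the cheapest available clerk for each shift independently would cost €292, but that ignores the shift limits.
An optimal schedule: Tue-PM→Reyes, Wed-AM→Leclerc, Wed-PM→Espinoza, Thu-AM→Watson, Thu-PM→Espinoza, Fri-AM→Leclerc+Reyes, Fri-PM→Lindqvist, Sat-AM→Rossi+Lindqvist, Sat-PM→Rossi.
Total: 22 + 37 + 32 + 27 + 32 + 37 + 22 + 77 + 62 + 77 + 62 = €487.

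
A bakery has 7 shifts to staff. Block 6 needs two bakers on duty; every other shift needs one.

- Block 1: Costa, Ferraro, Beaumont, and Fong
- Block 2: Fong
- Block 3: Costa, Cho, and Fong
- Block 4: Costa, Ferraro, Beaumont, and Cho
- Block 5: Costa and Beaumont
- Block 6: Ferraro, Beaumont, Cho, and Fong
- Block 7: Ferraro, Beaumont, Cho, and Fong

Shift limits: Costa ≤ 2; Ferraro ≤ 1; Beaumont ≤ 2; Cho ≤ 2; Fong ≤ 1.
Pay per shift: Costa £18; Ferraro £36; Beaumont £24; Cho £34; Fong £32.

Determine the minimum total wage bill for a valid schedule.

£220

Block 2 can only be covered by Fong, so that assignment is forced.
Picking the cheapest available baker for each shift independently would cost £184, but that ignores the shift limits.
An optimal schedule: Block 1→Ferraro, Block 2→Fong, Block 3→Costa, Block 4→Beaumont, Block 5→Costa, Block 6→Beaumont+Cho, Block 7→Cho.
Total: 36 + 32 + 18 + 24 + 18 + 24 + 34 + 34 = £220.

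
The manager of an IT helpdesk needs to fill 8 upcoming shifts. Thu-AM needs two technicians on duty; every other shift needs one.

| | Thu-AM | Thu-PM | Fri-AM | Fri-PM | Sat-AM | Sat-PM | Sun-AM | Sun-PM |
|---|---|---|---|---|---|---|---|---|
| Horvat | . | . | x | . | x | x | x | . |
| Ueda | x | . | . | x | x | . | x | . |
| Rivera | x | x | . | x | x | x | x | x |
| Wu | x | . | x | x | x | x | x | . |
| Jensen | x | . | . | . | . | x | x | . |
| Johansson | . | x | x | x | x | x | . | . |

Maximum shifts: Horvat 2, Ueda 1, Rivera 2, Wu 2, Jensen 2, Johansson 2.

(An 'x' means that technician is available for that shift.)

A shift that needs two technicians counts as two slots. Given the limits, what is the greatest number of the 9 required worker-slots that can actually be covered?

9

Total capacity across all technicians is 2+1+2+2+2+2 = 11, and 9 slots are needed, so at most 9 can be filled.
An assignment achieving 9: Thu-AM→Ueda+Wu, Thu-PM→Rivera, Fri-AM→Horvat, Fri-PM→Wu, Sat-AM→Horvat, Sat-PM→Jensen, Sun-AM→Jensen, Sun-PM→Rivera.
Loads: Horvat 2/2, Ueda 1/1, Rivera 2/2, Wu 2/2, Jensen 2/2, Johansson 0/2.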